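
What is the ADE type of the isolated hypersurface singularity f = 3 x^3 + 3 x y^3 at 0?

E_7

The Hessian of f at 0 is [[0, 0], [0, 0]] with rank 0, so corank 2. A Groebner basis of the Jacobian ideal J(f) in C{x,y} is {x^3, x*y^2, 3*x^2 + y^3}; counting standard monomials gives mu = 7. Corank 2; j^3 = 3*x^3 is a perfect cube, so E-series; the 4-jet and mu = 7 give E_7.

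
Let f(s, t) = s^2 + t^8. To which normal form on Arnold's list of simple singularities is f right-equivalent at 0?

A_7

The Hessian of f at 0 has rank 1. Corank 1: A-series; mu = 7 gives A_7.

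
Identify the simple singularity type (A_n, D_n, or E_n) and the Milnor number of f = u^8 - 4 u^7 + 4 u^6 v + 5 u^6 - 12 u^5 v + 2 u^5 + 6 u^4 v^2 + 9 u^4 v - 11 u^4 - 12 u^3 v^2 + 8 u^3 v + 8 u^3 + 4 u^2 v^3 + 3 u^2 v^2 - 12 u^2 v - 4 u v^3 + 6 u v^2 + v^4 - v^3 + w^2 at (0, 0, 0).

Type E_6, Milnor number mu = 6.

The Hessian of f at 0 is [[0, 0, 0], [0, 0, 0], [0, 0, 2]] with rank 1, so corank 2. A Groebner basis of the Jacobian ideal J(f) in C{u,v,w} is {u^3 - 6*u^2 + 6*u*v - 3*v^2/2, u^2*v - 10*u^2 + 10*u*v - 5*v^2/2, -16*u^2 + u*v^2 + 16*u*v - 4*v^2, -24*u^2 + 24*u*v + v^3 - 6*v^2, w}; counting standard monomials gives mu = 6. Corank 2; j^3 = (2*u - v)^3 is a perfect cube, so E-series; the 4-jet and mu = 6 give E_6.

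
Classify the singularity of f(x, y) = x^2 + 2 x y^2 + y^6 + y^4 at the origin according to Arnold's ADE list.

A_5

The Hessian of f at 0 has rank 1. Corank 1: A-series; mu = 5 gives A_5.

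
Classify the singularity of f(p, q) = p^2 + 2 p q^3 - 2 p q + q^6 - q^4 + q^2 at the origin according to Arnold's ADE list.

The Hessian of f at 0 has rank 1. Corank 1: A-series; mu = 3 gives A_3.

A_{3}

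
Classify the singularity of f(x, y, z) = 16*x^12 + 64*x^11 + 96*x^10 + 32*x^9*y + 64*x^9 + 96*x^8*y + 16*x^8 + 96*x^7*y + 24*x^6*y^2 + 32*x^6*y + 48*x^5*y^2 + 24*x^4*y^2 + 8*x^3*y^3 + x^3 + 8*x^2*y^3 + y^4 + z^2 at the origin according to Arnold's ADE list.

The Hessian of f at 0 has rank 1. Corank 2; j^3 = x^3 is a perfect cube, so E-series; the 4-jet and mu = 6 give E_6.

E6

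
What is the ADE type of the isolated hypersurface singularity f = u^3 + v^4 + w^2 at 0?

E6

The Hessian of f at 0 is [[0, 0, 0], [0, 0, 0], [0, 0, 2]] with rank 1, so corank 2. A Groebner basis of the Jacobian ideal J(f) in C{u,v,w} is {v^3, u^2, w}; counting standard monomials gives mu = 6. Corank 2; j^3 = u^3 is a perfect cube, so E-series; the 4-jet and mu = 6 give E_6.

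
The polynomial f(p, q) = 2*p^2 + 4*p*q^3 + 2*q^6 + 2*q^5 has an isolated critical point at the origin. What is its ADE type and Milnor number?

The Hessian of f at 0 is [[4, 0], [0, 0]] with rank 1, so corank 1. A Groebner basis of the Jacobian ideal J(f) in C{p,q} is {p + q^3, p^2, p*q}; counting standard monomials gives mu = 4. Corank 1: A-series; mu = 4 gives A_4.

Type A_{4}, Milnor number mu = 4.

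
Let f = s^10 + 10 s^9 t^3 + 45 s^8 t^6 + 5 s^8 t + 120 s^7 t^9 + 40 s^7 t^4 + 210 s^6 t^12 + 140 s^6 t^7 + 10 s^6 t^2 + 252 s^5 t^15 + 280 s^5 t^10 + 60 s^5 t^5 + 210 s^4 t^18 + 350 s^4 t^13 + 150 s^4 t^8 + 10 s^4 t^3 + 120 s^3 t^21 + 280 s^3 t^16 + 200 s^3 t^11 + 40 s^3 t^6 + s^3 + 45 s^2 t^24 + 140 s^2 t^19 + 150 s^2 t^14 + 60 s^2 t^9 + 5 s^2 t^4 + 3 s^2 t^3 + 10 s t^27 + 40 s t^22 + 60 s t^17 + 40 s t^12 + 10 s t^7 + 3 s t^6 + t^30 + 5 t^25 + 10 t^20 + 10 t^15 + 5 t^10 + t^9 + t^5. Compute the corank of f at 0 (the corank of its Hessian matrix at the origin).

The Hessian at 0 is [[0, 0], [0, 0]] of rank 0; hence corank 2.

2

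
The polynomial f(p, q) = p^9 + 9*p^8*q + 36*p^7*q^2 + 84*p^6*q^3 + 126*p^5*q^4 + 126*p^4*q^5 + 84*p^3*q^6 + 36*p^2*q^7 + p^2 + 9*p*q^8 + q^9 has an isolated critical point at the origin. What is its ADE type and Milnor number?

The Hessian of f at 0 has rank 1. Corank 1: A-series; mu = 8 gives A_8.

Type A8, Milnor number mu = 8.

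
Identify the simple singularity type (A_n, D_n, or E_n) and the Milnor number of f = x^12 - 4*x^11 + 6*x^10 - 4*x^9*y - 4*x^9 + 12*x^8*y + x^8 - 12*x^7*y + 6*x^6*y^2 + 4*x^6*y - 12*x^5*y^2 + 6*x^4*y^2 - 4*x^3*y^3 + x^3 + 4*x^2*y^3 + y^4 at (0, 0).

Type E_{6}, Milnor number mu = 6.

The Hessian of f at 0 is [[0, 0], [0, 0]] with rank 0, so corank 2. A Groebner basis of the Jacobian ideal J(f) in C{x,y} is {y^3, x^2}; counting standard monomials gives mu = 6. Corank 2; j^3 = x^3 is a perfect cube, so E-series; the 4-jet and mu = 6 give E_6.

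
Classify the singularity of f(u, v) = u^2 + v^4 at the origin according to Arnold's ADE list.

A_3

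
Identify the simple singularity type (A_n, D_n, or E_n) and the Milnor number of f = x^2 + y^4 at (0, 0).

The Hessian of f at 0 is [[2, 0], [0, 0]] with rank 1, so corank 1. A Groebner basis of the Jacobian ideal J(f) in C{x,y} is {y^3, x}; counting standard monomials gives mu = 3. Corank 1: A-series; mu = 3 gives A_3.

Type A3, Milnor number mu = 3.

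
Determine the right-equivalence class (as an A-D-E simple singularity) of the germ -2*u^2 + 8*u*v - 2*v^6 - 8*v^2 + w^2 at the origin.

A5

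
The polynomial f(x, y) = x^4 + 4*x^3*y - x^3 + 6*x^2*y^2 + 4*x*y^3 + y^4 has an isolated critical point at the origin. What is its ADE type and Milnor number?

Type E_6, Milnor number mu = 6.

The Hessian of f at 0 is [[0, 0], [0, 0]] with rank 0, so corank 2. A Groebner basis of the Jacobian ideal J(f) in C{x,y} is {y^4, x*y^2 + y^3/3, x^2}; counting standard monomials gives mu = 6. Corank 2; j^3 = -x^3 is a perfect cube, so E-series; the 4-jet and mu = 6 give E_6.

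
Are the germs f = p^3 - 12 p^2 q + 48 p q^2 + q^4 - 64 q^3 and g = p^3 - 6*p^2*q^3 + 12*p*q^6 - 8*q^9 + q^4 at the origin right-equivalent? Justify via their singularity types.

Yes.

The Hessian of f at 0 has rank 0. Corank 2; j^3 = (p - 4*q)^3 is a perfect cube, so E-series; the 4-jet and mu = 6 give E_6. The Hessian of g at 0 has rank 0. Corank 2; j^3 = p^3 is a perfect cube, so E-series; the 4-jet and mu = 6 give E_6. Both have type E_6, hence right-equivalent.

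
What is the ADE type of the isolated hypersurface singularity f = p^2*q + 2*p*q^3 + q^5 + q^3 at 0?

The Hessian of f at 0 is [[0, 0], [0, 0]] with rank 0, so corank 2. A Groebner basis of the Jacobian ideal J(f) in C{p,q} is {q^3, p^2 + 3*q^2, p*q}; counting standard monomials gives mu = 4. Corank 2; j^3 = q*(p^2 + q^2) splits into three distinct lines over C (the quadratic factor has nonzero discriminant), so D_4.

D4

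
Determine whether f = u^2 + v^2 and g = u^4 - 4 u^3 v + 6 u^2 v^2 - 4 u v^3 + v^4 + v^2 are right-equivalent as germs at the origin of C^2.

The Hessian of f at 0 is [[2, 0], [0, 2]] with rank 2, so corank 0. A Groebner basis of the Jacobian ideal J(f) in C{u,v} is {u, v}; counting standard monomials gives mu = 1. Corank 0: nondegenerate Morse point, so A_1. The Hessian of g at 0 is [[0, 0], [0, 2]] with rank 1, so corank 1. A Groebner basis of the Jacobian ideal J(g) in C{u,v} is {u^3, v}; counting standard monomials gives mu = 3. Corank 1: A-series; mu = 3 gives A_3. f is A_1 but g is A_3, hence not right-equivalent.

No.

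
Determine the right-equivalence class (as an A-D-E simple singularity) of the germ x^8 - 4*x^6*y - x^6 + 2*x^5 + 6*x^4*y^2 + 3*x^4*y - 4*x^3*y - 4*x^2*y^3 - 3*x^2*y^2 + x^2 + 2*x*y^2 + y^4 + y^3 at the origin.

The Hessian of f at 0 has rank 1. Corank 1: A-series; mu = 2 gives A_2.

A2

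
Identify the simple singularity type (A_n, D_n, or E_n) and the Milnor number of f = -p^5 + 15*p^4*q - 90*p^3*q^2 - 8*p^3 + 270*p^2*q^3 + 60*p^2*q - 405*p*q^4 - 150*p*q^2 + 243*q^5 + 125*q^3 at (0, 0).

Type E8, Milnor number mu = 8.

The Hessian of f at 0 has rank 0. Corank 2; j^3 = -(2*p - 5*q)^3 is a perfect cube, so E-series; the 5-jet and mu = 8 give E_8.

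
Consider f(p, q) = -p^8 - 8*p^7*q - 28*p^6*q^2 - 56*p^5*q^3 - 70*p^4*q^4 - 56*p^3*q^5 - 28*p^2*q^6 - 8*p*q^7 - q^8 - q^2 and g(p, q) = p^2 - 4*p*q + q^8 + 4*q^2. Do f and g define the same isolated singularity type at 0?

The Hessian of f at 0 has rank 1. Corank 1: A-series; mu = 7 gives A_7. The Hessian of g at 0 has rank 1. Corank 1: A-series; mu = 7 gives A_7. Both have type A_7, hence right-equivalent.

Yes.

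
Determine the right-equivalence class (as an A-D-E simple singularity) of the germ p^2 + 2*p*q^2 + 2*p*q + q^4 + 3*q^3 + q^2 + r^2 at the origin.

A2

The Hessian of f at 0 has rank 2. Corank 1: A-series; mu = 2 gives A_2.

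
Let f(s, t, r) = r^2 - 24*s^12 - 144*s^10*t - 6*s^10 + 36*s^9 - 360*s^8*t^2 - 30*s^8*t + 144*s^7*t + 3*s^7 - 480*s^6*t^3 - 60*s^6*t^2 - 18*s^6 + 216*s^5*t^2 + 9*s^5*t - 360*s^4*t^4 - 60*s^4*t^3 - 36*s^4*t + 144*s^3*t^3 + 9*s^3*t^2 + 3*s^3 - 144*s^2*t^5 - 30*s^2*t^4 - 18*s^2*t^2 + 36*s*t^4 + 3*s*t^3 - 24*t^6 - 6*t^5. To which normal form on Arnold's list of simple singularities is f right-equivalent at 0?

The Hessian of f at 0 has rank 1. Corank 2; j^3 = 3*s^3 is a perfect cube, so E-series; the 4-jet and mu = 7 give E_7.

E_{7}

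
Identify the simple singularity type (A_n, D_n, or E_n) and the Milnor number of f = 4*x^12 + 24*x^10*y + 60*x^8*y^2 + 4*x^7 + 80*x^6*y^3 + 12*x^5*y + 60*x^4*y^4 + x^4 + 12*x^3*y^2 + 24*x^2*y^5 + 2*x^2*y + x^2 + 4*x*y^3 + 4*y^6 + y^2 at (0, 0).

The Hessian of f at 0 is [[2, 0], [0, 2]] with rank 2, so corank 0. A Groebner basis of the Jacobian ideal J(f) in C{x,y} is {x, y}; counting standard monomials gives mu = 1. Corank 0: nondegenerate Morse point, so A_1.

Type A_{1}, Milnor number mu = 1.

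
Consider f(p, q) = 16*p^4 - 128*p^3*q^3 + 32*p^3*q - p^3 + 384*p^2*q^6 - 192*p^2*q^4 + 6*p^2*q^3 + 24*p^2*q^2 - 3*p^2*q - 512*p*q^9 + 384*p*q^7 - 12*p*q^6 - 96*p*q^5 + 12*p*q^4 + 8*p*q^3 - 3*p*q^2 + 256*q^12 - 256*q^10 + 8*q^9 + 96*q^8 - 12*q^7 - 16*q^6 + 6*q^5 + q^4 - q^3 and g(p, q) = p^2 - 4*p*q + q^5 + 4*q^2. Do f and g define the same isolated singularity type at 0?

No.

The Hessian of f at 0 has rank 0. Corank 2; j^3 = -(p + q)^3 is a perfect cube, so E-series; the 4-jet and mu = 6 give E_6. The Hessian of g at 0 has rank 1. Corank 1: A-series; mu = 4 gives A_4. f is E_6 but g is A_4, hence not right-equivalent.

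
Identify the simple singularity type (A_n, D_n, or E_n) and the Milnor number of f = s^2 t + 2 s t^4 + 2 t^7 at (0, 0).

Type D_8, Milnor number mu = 8.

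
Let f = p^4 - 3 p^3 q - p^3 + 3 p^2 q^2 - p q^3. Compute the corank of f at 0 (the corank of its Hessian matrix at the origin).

2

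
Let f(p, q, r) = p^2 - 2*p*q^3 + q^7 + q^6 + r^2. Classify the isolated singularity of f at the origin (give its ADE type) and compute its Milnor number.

The Hessian of f at 0 is [[2, 0, 0], [0, 0, 0], [0, 0, 2]] with rank 2, so corank 1. A Groebner basis of the Jacobian ideal J(f) in C{p,q,r} is {-p + q^3, p^2, r}; counting standard monomials gives mu = 6. Corank 1: A-series; mu = 6 gives A_6.

Type A6, Milnor number mu = 6.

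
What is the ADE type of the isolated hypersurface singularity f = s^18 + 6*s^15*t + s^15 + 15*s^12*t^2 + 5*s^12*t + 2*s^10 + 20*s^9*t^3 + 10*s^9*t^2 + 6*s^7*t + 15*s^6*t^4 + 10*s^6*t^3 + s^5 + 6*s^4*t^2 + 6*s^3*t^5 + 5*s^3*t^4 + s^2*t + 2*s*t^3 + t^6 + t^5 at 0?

D_{7}

The Hessian of f at 0 is [[0, 0], [0, 0]] with rank 0, so corank 2. A Groebner basis of the Jacobian ideal J(f) in C{s,t} is {s^3, s^2*t + s^2/6 + s*t^2/6, s*t + t^3}; counting standard monomials gives mu = 7. Corank 2; j^3 = s^2*t has shape L^2 M (L != M), so D-series; mu = 7 gives D_7.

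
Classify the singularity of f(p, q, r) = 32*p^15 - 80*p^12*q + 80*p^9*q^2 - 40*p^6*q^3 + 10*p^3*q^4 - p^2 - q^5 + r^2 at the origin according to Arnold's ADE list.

A_4

The Hessian of f at 0 is [[-2, 0, 0], [0, 0, 0], [0, 0, 2]] with rank 2, so corank 1. A Groebner basis of the Jacobian ideal J(f) in C{p,q,r} is {q^4, p, r}; counting standard monomials gives mu = 4. Corank 1: A-series; mu = 4 gives A_4.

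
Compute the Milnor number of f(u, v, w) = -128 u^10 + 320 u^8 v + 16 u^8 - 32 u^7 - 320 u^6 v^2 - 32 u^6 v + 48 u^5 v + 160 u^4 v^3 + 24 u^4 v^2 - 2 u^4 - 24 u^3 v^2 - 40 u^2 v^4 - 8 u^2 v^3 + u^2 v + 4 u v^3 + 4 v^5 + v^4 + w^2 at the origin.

5

The Hessian of f at 0 is [[0, 0, 0], [0, 0, 0], [0, 0, 2]] with rank 1, so corank 2. A Groebner basis of the Jacobian ideal J(f) in C{u,v,w} is {u*v^2, u*v/2 + v^3, u^2 - 2*u*v, w}; counting standard monomials gives mu = 5. Corank 2; j^3 = u^2*v has shape L^2 M (L != M), so D-series; mu = 5 gives D_5.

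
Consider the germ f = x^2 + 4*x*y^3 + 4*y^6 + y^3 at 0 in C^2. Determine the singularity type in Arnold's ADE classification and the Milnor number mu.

Type A_2, Milnor number mu = 2.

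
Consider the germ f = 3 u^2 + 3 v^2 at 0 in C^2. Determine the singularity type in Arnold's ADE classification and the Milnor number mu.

Type A_{1}, Milnor number mu = 1.

The Hessian of f at 0 has rank 2. Corank 0: nondegenerate Morse point, so A_1.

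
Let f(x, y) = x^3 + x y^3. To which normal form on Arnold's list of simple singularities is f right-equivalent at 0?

E_7

The Hessian of f at 0 has rank 0. Corank 2; j^3 = x^3 is a perfect cube, so E-series; the 4-jet and mu = 7 give E_7.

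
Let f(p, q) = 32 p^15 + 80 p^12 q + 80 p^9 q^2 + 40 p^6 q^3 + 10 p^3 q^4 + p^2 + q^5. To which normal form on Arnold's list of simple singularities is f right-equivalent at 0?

The Hessian of f at 0 is [[2, 0], [0, 0]] with rank 1, so corank 1. A Groebner basis of the Jacobian ideal J(f) in C{p,q} is {q^4, p}; counting standard monomials gives mu = 4. Corank 1: A-series; mu = 4 gives A_4.

A4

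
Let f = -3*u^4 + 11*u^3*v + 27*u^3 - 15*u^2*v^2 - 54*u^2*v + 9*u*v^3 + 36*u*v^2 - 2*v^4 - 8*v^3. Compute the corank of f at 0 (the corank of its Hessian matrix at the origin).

2

Hessian at 0 has rank 0.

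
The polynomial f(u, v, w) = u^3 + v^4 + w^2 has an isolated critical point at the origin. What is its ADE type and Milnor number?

Type E6, Milnor number mu = 6.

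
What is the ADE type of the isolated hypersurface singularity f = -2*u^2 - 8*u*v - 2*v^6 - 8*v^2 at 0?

A_5

The Hessian of f at 0 is [[-4, -8], [-8, -16]] with rank 1, so corank 1. A Groebner basis of the Jacobian ideal J(f) in C{u,v} is {v^5, u + 2*v}; counting standard monomials gives mu = 5. Corank 1: A-series; mu = 5 gives A_5.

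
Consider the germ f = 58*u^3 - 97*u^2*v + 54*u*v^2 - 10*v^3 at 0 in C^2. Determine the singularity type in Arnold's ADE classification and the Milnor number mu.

The Hessian of f at 0 has rank 0. Corank 2; j^3 = (2*u - v)*(29*u^2 - 34*u*v + 10*v^2) splits into three distinct lines over C (the quadratic factor has nonzero discriminant), so D_4.

Type D_{4}, Milnor number mu = 4.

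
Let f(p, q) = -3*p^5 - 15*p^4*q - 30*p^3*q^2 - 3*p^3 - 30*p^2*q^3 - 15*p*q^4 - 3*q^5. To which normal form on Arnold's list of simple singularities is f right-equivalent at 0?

E8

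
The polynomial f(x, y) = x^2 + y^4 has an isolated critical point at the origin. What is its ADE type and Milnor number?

Type A_3, Milnor number mu = 3.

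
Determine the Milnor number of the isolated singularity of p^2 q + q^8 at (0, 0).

The Hessian of f at 0 is [[0, 0], [0, 0]] with rank 0, so corank 2. A Groebner basis of the Jacobian ideal J(f) in C{p,q} is {p^2/8 + q^7, p^3, p*q}; counting standard monomials gives mu = 9. Corank 2; j^3 = p^2*q has shape L^2 M (L != M), so D-series; mu = 9 gives D_9.

9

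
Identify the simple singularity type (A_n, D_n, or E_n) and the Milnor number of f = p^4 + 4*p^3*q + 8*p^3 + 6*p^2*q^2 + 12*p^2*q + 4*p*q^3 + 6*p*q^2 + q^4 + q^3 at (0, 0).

The Hessian of f at 0 has rank 0. Corank 2; j^3 = (2*p + q)^3 is a perfect cube, so E-series; the 4-jet and mu = 6 give E_6.

Type E_6, Milnor number mu = 6.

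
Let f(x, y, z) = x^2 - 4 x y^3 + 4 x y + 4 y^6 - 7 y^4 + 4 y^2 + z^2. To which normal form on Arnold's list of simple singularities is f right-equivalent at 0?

A3

The Hessian of f at 0 has rank 2. Corank 1: A-series; mu = 3 gives A_3.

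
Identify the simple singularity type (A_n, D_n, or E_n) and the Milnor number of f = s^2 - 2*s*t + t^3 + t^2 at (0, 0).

The Hessian of f at 0 is [[2, -2], [-2, 2]] with rank 1, so corank 1. A Groebner basis of the Jacobian ideal J(f) in C{s,t} is {t^2, s - t}; counting standard monomials gives mu = 2. Corank 1: A-series; mu = 2 gives A_2.

Type A2, Milnor number mu = 2.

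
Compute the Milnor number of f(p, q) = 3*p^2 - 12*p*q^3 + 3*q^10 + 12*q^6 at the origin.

9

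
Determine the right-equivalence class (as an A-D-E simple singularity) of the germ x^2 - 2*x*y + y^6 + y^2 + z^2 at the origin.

The Hessian of f at 0 is [[2, -2, 0], [-2, 2, 0], [0, 0, 2]] with rank 2, so corank 1. A Groebner basis of the Jacobian ideal J(f) in C{x,y,z} is {y^5, x - y, z}; counting standard monomials gives mu = 5. Corank 1: A-series; mu = 5 gives A_5.

A5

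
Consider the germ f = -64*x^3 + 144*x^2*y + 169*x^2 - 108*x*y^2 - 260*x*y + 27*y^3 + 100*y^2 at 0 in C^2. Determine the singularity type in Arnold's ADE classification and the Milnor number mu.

Type A2, Milnor number mu = 2.

The Hessian of f at 0 is [[338, -260], [-260, 200]] with rank 1, so corank 1. A Groebner basis of the Jacobian ideal J(f) in C{x,y} is {y^2, x - 10*y/13}; counting standard monomials gives mu = 2. Corank 1: A-series; mu = 2 gives A_2.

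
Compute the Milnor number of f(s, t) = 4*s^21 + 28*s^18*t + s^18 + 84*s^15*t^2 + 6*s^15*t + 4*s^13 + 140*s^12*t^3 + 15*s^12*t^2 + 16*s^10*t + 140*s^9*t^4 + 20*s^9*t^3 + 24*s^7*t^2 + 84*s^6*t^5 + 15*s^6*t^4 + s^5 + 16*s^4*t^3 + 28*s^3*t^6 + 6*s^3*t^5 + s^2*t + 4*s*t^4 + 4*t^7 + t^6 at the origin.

7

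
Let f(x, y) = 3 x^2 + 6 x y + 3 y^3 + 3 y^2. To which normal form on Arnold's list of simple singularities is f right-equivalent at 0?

A_{2}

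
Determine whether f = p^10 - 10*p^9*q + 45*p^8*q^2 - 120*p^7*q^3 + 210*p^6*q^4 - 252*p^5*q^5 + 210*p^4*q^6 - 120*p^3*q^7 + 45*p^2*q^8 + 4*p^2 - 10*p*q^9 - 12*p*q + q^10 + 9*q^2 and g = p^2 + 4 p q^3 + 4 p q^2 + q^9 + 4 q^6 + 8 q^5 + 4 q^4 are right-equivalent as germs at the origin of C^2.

No.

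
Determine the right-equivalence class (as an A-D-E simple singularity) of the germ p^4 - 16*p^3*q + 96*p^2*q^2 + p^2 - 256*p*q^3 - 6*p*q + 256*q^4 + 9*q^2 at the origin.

The Hessian of f at 0 is [[2, -6], [-6, 18]] with rank 1, so corank 1. A Groebner basis of the Jacobian ideal J(f) in C{p,q} is {q^3, p - 3*q}; counting standard monomials gives mu = 3. Corank 1: A-series; mu = 3 gives A_3.

A3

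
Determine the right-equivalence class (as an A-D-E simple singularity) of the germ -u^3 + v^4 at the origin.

E6

The Hessian of f at 0 has rank 0. Corank 2; j^3 = -u^3 is a perfect cube, so E-series; the 4-jet and mu = 6 give E_6.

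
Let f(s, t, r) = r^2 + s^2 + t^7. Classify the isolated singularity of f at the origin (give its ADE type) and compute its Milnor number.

The Hessian of f at 0 has rank 2. Corank 1: A-series; mu = 6 gives A_6.

Type A_6, Milnor number mu = 6.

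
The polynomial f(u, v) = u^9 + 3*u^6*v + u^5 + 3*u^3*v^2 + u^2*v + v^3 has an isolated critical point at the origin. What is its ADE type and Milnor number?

The Hessian of f at 0 has rank 0. Corank 2; j^3 = v*(u^2 + v^2) splits into three distinct lines over C (the quadratic factor has nonzero discriminant), so D_4.

Type D_{4}, Milnor number mu = 4.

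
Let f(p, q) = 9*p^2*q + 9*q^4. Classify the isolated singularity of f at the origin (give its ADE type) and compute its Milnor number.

Type D5, Milnor number mu = 5.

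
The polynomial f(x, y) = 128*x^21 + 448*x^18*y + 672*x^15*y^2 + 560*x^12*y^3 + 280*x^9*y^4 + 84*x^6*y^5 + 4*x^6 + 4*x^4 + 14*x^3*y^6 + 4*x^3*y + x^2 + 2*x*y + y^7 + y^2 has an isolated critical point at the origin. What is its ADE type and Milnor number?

The Hessian of f at 0 has rank 1. Corank 1: A-series; mu = 6 gives A_6.

Type A6, Milnor number mu = 6.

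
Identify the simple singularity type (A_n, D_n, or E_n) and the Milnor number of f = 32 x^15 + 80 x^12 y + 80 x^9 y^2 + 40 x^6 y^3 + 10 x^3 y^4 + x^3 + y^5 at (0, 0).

Type E8, Milnor number mu = 8.

The Hessian of f at 0 is [[0, 0], [0, 0]] with rank 0, so corank 2. A Groebner basis of the Jacobian ideal J(f) in C{x,y} is {y^4, x^2}; counting standard monomials gives mu = 8. Corank 2; j^3 = x^3 is a perfect cube, so E-series; the 5-jet and mu = 8 give E_8.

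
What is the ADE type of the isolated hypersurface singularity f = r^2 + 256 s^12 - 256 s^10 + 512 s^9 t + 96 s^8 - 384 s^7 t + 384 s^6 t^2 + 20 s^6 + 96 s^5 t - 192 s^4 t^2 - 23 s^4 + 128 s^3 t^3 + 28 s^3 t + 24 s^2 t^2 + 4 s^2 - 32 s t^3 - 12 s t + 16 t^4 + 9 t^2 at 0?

A_{3}

The Hessian of f at 0 is [[8, -12, 0], [-12, 18, 0], [0, 0, 2]] with rank 2, so corank 1. A Groebner basis of the Jacobian ideal J(f) in C{s,t,r} is {t^3, s - 3*t/2, r}; counting standard monomials gives mu = 3. Corank 1: A-series; mu = 3 gives A_3.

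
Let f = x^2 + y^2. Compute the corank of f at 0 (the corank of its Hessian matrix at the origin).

The Hessian at 0 is [[2, 0], [0, 2]] of rank 2; hence corank 0.

0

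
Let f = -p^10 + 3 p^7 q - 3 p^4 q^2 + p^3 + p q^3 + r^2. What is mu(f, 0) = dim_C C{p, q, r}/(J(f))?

The Hessian of f at 0 has rank 1. Corank 2; j^3 = p^3 is a perfect cube, so E-series; the 4-jet and mu = 7 give E_7.

7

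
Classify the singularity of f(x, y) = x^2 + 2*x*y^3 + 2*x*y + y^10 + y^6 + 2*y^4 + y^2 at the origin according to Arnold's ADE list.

The Hessian of f at 0 has rank 1. Corank 1: A-series; mu = 9 gives A_9.

A_{9}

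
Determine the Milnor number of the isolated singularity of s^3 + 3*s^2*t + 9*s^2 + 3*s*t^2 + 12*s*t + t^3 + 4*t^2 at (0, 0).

2

The Hessian of f at 0 has rank 1. Corank 1: A-series; mu = 2 gives A_2.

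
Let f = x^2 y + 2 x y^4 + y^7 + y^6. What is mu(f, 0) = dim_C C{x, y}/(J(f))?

7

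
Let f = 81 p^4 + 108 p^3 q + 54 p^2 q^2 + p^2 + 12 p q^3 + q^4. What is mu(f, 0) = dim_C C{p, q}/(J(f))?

3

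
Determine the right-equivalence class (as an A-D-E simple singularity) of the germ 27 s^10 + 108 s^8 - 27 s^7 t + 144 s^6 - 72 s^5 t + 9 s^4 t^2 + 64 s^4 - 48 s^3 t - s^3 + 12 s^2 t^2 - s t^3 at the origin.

E_7

The Hessian of f at 0 has rank 0. Corank 2; j^3 = -s^3 is a perfect cube, so E-series; the 4-jet and mu = 7 give E_7.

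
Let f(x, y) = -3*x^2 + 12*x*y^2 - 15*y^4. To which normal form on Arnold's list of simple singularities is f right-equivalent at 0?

The Hessian of f at 0 is [[-6, 0], [0, 0]] with rank 1, so corank 1. A Groebner basis of the Jacobian ideal J(f) in C{x,y} is {x^2, x*y, -x/2 + y^2}; counting standard monomials gives mu = 3. Corank 1: A-series; mu = 3 gives A_3.

A_3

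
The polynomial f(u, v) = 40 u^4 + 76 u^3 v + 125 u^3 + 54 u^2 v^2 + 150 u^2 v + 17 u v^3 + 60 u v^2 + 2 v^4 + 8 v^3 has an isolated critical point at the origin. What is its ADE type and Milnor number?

Type E_7, Milnor number mu = 7.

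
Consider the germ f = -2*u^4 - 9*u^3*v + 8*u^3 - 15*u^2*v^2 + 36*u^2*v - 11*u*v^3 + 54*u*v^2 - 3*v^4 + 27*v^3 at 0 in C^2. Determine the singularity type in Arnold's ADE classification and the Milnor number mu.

Type E_{7}, Milnor number mu = 7.

The Hessian of f at 0 has rank 0. Corank 2; j^3 = (2*u + 3*v)^3 is a perfect cube, so E-series; the 4-jet and mu = 7 give E_7.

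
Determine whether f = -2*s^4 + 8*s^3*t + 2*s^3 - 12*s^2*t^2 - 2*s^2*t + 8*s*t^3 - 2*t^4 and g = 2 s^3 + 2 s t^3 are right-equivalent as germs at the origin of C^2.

No.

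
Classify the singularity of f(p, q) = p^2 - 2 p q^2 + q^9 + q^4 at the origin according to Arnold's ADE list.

A8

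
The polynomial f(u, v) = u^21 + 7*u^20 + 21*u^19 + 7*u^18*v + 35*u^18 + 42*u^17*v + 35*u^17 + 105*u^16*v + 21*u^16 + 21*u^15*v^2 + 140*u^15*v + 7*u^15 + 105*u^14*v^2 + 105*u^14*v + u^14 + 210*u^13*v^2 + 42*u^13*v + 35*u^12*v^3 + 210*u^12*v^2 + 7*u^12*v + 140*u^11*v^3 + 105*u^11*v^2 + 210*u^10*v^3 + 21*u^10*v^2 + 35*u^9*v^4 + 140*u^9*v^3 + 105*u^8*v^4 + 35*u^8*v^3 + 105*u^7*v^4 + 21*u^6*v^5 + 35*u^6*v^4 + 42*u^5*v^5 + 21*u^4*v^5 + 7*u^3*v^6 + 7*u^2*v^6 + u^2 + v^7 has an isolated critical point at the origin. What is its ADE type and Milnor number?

The Hessian of f at 0 has rank 1. Corank 1: A-series; mu = 6 gives A_6.

Type A6, Milnor number mu = 6.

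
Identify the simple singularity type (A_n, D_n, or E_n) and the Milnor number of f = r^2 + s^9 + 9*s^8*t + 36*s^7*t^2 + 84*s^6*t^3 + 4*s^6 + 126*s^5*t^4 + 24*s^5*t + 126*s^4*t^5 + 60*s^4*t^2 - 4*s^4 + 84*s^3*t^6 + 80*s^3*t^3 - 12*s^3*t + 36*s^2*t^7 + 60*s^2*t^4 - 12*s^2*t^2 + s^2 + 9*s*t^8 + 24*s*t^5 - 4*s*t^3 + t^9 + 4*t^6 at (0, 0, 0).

Type A_8, Milnor number mu = 8.

The Hessian of f at 0 is [[2, 0, 0], [0, 0, 0], [0, 0, 2]] with rank 2, so corank 1. A Groebner basis of the Jacobian ideal J(f) in C{s,t,r} is {-s^2/2 + s*t^3, 3*s^2/2 - s*t/2 + t^4, s^3, s^2*t + s*t^2 - s/6 + t^3/3, r}; counting standard monomials gives mu = 8. Corank 1: A-series; mu = 8 gives A_8.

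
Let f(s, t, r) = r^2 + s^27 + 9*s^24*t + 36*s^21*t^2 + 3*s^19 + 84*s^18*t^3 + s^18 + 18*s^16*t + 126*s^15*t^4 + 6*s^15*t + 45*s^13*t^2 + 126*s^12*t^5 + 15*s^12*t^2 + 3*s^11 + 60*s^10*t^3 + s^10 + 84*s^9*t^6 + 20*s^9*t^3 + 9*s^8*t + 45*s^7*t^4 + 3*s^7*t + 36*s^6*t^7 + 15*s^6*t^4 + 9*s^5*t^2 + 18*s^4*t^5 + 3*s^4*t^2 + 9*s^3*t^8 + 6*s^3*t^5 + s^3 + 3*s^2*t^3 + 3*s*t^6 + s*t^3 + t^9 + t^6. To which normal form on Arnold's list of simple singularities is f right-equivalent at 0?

E_7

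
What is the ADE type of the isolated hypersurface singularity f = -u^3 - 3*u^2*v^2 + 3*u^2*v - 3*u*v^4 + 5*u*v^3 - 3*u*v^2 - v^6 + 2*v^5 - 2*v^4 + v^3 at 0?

The Hessian of f at 0 has rank 0. Corank 2; j^3 = -(u - v)^3 is a perfect cube, so E-series; the 4-jet and mu = 7 give E_7.

E_7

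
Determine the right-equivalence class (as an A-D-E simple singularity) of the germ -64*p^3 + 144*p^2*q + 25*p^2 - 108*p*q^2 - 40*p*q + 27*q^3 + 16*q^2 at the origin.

The Hessian of f at 0 is [[50, -40], [-40, 32]] with rank 1, so corank 1. A Groebner basis of the Jacobian ideal J(f) in C{p,q} is {q^2, p - 4*q/5}; counting standard monomials gives mu = 2. Corank 1: A-series; mu = 2 gives A_2.

A2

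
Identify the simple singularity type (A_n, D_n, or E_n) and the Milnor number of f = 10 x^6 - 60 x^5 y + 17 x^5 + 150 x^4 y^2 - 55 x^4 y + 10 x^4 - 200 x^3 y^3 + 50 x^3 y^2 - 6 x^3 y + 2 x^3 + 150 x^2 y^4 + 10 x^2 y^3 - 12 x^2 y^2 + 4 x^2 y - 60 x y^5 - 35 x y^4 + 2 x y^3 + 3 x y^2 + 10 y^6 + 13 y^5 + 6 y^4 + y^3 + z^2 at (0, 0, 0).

The Hessian of f at 0 has rank 1. Corank 2; j^3 = (x + y)*(2*x^2 + 2*x*y + y^2) splits into three distinct lines over C (the quadratic factor has nonzero discriminant), so D_4.

Type D_4, Milnor number mu = 4.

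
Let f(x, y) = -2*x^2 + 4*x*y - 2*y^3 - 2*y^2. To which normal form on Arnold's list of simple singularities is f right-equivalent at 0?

A2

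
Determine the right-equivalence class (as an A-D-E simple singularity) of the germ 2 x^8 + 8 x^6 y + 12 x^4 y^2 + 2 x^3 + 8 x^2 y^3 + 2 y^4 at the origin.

The Hessian of f at 0 is [[0, 0], [0, 0]] with rank 0, so corank 2. A Groebner basis of the Jacobian ideal J(f) in C{x,y} is {y^3, x^2}; counting standard monomials gives mu = 6. Corank 2; j^3 = 2*x^3 is a perfect cube, so E-series; the 4-jet and mu = 6 give E_6.

E_{6}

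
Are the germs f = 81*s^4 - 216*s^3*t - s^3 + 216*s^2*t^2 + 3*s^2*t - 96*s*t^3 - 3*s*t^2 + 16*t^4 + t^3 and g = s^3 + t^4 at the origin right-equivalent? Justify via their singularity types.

Yes.

The Hessian of f at 0 has rank 0. Corank 2; j^3 = -(s - t)^3 is a perfect cube, so E-series; the 4-jet and mu = 6 give E_6. The Hessian of g at 0 has rank 0. Corank 2; j^3 = s^3 is a perfect cube, so E-series; the 4-jet and mu = 6 give E_6. Both have type E_6, hence right-equivalent.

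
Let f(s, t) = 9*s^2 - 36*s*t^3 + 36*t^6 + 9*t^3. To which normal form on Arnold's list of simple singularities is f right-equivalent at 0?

The Hessian of f at 0 is [[18, 0], [0, 0]] with rank 1, so corank 1. A Groebner basis of the Jacobian ideal J(f) in C{s,t} is {t^2, s}; counting standard monomials gives mu = 2. Corank 1: A-series; mu = 2 gives A_2.

A2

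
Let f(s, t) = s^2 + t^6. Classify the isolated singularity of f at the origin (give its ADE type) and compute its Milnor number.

The Hessian of f at 0 is [[2, 0], [0, 0]] with rank 1, so corank 1. A Groebner basis of the Jacobian ideal J(f) in C{s,t} is {t^5, s}; counting standard monomials gives mu = 5. Corank 1: A-series; mu = 5 gives A_5.

Type A_5, Milnor number mu = 5.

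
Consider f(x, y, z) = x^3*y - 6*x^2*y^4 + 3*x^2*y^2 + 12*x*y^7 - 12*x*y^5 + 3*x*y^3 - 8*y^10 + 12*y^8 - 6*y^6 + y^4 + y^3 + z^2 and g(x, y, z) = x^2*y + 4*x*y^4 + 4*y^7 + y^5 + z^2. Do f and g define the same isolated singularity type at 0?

No.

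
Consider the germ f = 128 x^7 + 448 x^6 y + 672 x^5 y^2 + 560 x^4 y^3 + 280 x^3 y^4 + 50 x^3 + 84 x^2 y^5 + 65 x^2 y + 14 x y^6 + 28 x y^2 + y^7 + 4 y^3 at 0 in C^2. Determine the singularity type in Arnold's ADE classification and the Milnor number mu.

Type D8, Milnor number mu = 8.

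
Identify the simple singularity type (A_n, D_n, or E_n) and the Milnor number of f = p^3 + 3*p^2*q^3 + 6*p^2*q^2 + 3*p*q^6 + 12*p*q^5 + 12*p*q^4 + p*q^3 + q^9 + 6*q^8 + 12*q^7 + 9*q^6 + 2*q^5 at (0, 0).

Type E_{7}, Milnor number mu = 7.

The Hessian of f at 0 has rank 0. Corank 2; j^3 = p^3 is a perfect cube, so E-series; the 4-jet and mu = 7 give E_7.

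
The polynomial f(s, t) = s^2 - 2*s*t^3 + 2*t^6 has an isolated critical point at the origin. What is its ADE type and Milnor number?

The Hessian of f at 0 is [[2, 0], [0, 0]] with rank 1, so corank 1. A Groebner basis of the Jacobian ideal J(f) in C{s,t} is {s*t^2, -s + t^3, s^2}; counting standard monomials gives mu = 5. Corank 1: A-series; mu = 5 gives A_5.

Type A_{5}, Milnor number mu = 5.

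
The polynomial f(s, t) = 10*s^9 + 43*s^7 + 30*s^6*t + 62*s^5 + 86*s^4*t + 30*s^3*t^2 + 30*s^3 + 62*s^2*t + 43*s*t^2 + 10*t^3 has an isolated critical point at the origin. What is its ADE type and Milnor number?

Type D_4, Milnor number mu = 4.

The Hessian of f at 0 has rank 0. Corank 2; j^3 = (3*s + 2*t)*(10*s^2 + 14*s*t + 5*t^2) splits into three distinct lines over C (the quadratic factor has nonzero discriminant), so D_4.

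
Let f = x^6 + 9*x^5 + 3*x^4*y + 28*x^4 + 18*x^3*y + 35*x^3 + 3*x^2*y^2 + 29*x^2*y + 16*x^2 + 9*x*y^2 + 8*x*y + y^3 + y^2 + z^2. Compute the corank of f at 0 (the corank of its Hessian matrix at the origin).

1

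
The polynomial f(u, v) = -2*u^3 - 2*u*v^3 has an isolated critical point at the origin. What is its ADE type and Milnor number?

Type E_7, Milnor number mu = 7.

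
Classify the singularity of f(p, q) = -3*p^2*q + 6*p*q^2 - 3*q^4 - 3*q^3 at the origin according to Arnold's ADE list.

The Hessian of f at 0 has rank 0. Corank 2; j^3 = -3*q*(p - q)^2 has shape L^2 M (L != M), so D-series; mu = 5 gives D_5.

D5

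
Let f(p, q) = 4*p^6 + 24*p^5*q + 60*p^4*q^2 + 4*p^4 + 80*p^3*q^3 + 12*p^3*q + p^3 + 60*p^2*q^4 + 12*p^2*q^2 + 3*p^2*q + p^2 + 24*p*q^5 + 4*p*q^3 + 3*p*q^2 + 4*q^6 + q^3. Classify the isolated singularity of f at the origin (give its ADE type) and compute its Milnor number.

Type A2, Milnor number mu = 2.

The Hessian of f at 0 has rank 1. Corank 1: A-series; mu = 2 gives A_2.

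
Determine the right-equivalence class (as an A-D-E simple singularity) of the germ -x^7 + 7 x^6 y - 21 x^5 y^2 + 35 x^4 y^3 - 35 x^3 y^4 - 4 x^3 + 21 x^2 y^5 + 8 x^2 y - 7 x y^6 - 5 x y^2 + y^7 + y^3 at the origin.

D8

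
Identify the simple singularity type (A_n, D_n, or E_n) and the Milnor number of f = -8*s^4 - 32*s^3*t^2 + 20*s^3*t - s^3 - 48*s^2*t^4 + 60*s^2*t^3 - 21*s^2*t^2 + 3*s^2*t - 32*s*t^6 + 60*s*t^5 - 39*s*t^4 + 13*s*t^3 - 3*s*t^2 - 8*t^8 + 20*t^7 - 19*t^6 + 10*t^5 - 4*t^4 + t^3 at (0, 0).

The Hessian of f at 0 has rank 0. Corank 2; j^3 = -(s - t)^3 is a perfect cube, so E-series; the 4-jet and mu = 7 give E_7.

Type E_{7}, Milnor number mu = 7.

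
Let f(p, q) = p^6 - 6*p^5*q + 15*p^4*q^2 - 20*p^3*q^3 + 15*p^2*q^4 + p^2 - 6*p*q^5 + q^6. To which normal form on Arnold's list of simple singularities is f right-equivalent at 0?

The Hessian of f at 0 has rank 1. Corank 1: A-series; mu = 5 gives A_5.

A5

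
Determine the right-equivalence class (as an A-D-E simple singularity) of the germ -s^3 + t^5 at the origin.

The Hessian of f at 0 has rank 0. Corank 2; j^3 = -s^3 is a perfect cube, so E-series; the 5-jet and mu = 8 give E_8.

E8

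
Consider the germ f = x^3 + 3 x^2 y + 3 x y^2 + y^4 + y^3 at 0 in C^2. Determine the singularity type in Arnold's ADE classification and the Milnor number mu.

Type E_6, Milnor number mu = 6.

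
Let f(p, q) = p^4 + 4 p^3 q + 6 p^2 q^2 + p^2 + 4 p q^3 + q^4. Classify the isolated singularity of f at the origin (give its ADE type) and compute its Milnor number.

Type A3, Milnor number mu = 3.

The Hessian of f at 0 is [[2, 0], [0, 0]] with rank 1, so corank 1. A Groebner basis of the Jacobian ideal J(f) in C{p,q} is {q^3, p}; counting standard monomials gives mu = 3. Corank 1: A-series; mu = 3 gives A_3.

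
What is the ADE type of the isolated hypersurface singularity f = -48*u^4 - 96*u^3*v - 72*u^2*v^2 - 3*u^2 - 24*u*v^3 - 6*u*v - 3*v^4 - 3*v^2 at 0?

A3

The Hessian of f at 0 has rank 1. Corank 1: A-series; mu = 3 gives A_3.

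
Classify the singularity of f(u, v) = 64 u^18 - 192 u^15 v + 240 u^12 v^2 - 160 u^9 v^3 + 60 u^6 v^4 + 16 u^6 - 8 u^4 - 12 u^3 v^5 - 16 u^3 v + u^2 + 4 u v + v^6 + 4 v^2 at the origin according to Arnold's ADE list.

The Hessian of f at 0 has rank 1. Corank 1: A-series; mu = 5 gives A_5.

A5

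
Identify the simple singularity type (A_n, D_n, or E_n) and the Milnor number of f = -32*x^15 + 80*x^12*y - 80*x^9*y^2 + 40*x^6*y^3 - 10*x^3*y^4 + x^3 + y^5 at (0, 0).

Type E_8, Milnor number mu = 8.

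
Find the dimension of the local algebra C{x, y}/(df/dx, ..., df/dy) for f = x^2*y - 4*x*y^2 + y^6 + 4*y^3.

The Hessian of f at 0 is [[0, 0], [0, 0]] with rank 0, so corank 2. A Groebner basis of the Jacobian ideal J(f) in C{x,y} is {x^2/6 + y^5 - 2*y^2/3, x^3 - 8*y^3, x*y - 2*y^2}; counting standard monomials gives mu = 7. Corank 2; j^3 = y*(x - 2*y)^2 has shape L^2 M (L != M), so D-series; mu = 7 gives D_7.

7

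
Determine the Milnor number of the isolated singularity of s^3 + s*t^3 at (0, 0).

The Hessian of f at 0 has rank 0. Corank 2; j^3 = s^3 is a perfect cube, so E-series; the 4-jet and mu = 7 give E_7.

7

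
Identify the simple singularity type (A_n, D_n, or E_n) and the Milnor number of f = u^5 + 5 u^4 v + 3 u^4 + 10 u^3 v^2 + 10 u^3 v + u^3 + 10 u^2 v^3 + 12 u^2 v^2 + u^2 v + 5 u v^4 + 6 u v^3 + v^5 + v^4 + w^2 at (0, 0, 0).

The Hessian of f at 0 has rank 1. Corank 2; j^3 = u^2*(u + v) has shape L^2 M (L != M), so D-series; mu = 5 gives D_5.

Type D5, Milnor number mu = 5.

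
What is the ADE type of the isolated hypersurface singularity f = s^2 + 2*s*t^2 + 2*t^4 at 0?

The Hessian of f at 0 has rank 1. Corank 1: A-series; mu = 3 gives A_3.

A3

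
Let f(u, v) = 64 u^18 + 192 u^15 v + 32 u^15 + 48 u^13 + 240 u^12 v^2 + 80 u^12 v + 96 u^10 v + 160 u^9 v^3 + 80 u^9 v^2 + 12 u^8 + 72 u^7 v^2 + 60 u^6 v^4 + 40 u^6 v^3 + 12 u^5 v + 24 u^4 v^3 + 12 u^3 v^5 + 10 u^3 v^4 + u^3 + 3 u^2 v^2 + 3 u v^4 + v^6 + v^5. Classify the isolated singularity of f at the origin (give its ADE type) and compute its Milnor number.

Type E8, Milnor number mu = 8.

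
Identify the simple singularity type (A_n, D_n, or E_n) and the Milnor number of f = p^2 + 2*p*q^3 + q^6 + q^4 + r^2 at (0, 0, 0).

Type A_{3}, Milnor number mu = 3.

The Hessian of f at 0 is [[2, 0, 0], [0, 0, 0], [0, 0, 2]] with rank 2, so corank 1. A Groebner basis of the Jacobian ideal J(f) in C{p,q,r} is {q^3, p, r}; counting standard monomials gives mu = 3. Corank 1: A-series; mu = 3 gives A_3.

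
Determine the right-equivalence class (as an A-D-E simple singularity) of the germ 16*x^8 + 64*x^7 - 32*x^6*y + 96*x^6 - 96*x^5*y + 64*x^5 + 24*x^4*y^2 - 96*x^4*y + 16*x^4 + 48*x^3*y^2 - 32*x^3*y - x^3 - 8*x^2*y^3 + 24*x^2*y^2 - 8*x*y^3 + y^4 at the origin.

The Hessian of f at 0 is [[0, 0], [0, 0]] with rank 0, so corank 2. A Groebner basis of the Jacobian ideal J(f) in C{x,y} is {y^4, x*y^2 - y^3/6, x^2}; counting standard monomials gives mu = 6. Corank 2; j^3 = -x^3 is a perfect cube, so E-series; the 4-jet and mu = 6 give E_6.

E6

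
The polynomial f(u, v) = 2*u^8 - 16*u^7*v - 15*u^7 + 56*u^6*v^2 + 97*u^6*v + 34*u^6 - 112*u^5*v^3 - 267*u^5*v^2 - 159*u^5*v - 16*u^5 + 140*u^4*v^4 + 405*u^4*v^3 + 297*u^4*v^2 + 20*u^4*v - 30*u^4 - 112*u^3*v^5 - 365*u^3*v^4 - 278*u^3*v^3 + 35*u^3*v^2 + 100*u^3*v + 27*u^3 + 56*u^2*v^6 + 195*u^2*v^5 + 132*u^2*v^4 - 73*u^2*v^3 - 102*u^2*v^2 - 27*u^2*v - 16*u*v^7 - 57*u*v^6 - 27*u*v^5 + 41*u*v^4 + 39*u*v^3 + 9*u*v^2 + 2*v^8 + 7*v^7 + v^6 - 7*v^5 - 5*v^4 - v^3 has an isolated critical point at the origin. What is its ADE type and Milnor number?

Type E_{7}, Milnor number mu = 7.

The Hessian of f at 0 is [[0, 0], [0, 0]] with rank 0, so corank 2. A Groebner basis of the Jacobian ideal J(f) in C{u,v} is {-19683*u^2/1832 + 6561*u*v/916 + v^4 + 27*v^3/1832 - 2187*v^2/1832, u^3 - 2079*u^2/1832 + 693*u*v/916 - 65*v^3/1832 - 231*v^2/1832, u^2*v - 4131*u^2/1832 + 1377*u*v/916 - 1781*v^3/16488 - 459*v^2/1832, -1539*u^2/458 + u*v^2 + 513*u*v/229 - 1355*v^3/4122 - 171*v^2/458}; counting standard monomials gives mu = 7. Corank 2; j^3 = (3*u - v)^3 is a perfect cube, so E-series; the 4-jet and mu = 7 give E_7.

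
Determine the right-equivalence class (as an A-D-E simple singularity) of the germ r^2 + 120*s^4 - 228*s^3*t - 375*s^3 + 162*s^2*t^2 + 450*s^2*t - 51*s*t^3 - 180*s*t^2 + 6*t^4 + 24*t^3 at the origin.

The Hessian of f at 0 has rank 1. Corank 2; j^3 = -3*(5*s - 2*t)^3 is a perfect cube, so E-series; the 4-jet and mu = 7 give E_7.

E_{7}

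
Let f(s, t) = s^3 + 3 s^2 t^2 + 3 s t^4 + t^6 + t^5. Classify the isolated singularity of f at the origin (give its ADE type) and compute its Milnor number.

The Hessian of f at 0 is [[0, 0], [0, 0]] with rank 0, so corank 2. A Groebner basis of the Jacobian ideal J(f) in C{s,t} is {t^4, s^3, s^2/2 + s*t^2}; counting standard monomials gives mu = 8. Corank 2; j^3 = s^3 is a perfect cube, so E-series; the 5-jet and mu = 8 give E_8.

Type E8, Milnor number mu = 8.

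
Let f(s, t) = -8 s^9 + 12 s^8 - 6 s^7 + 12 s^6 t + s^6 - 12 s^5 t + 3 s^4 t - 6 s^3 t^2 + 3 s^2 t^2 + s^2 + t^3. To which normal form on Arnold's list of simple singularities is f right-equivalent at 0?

A_2

The Hessian of f at 0 is [[2, 0], [0, 0]] with rank 1, so corank 1. A Groebner basis of the Jacobian ideal J(f) in C{s,t} is {t^2, s}; counting standard monomials gives mu = 2. Corank 1: A-series; mu = 2 gives A_2.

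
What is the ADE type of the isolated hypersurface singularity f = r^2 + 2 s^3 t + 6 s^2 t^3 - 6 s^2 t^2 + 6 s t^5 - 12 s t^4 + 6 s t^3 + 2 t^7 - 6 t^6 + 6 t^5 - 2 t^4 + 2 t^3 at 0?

E_{7}

The Hessian of f at 0 is [[0, 0, 0], [0, 0, 0], [0, 0, 2]] with rank 1, so corank 2. A Groebner basis of the Jacobian ideal J(f) in C{s,t,r} is {s^3 - 3*s*t^2 + 3*t^2, s^2*t - 2*s*t^2, t^3, r}; counting standard monomials gives mu = 7. Corank 2; j^3 = 2*t^3 is a perfect cube, so E-series; the 4-jet and mu = 7 give E_7.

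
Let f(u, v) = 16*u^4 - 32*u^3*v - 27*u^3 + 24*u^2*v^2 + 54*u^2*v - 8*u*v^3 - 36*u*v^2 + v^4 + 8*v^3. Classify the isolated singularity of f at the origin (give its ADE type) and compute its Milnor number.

Type E_{6}, Milnor number mu = 6.

The Hessian of f at 0 has rank 0. Corank 2; j^3 = -(3*u - 2*v)^3 is a perfect cube, so E-series; the 4-jet and mu = 6 give E_6.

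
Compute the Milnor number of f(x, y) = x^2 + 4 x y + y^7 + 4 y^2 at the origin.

6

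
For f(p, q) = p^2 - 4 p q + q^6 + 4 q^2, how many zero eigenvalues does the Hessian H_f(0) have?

1

Hessian at 0 has rank 1.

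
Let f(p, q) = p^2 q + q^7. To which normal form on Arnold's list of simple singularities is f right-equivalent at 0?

The Hessian of f at 0 has rank 0. Corank 2; j^3 = p^2*q has shape L^2 M (L != M), so D-series; mu = 8 gives D_8.

D8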